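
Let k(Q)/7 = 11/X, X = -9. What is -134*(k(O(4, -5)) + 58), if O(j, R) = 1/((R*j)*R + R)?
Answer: -59630/9 ≈ -6625.6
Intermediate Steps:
O(j, R) = 1/(R + j*R²) (O(j, R) = 1/(j*R² + R) = 1/(R + j*R²))
k(Q) = -77/9 (k(Q) = 7*(11/(-9)) = 7*(11*(-⅑)) = 7*(-11/9) = -77/9)
-134*(k(O(4, -5)) + 58) = -134*(-77/9 + 58) = -134*445/9 = -59630/9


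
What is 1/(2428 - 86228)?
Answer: -1/83800 ≈ -1.1933e-5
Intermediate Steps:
1/(2428 - 86228) = 1/(-83800) = -1/83800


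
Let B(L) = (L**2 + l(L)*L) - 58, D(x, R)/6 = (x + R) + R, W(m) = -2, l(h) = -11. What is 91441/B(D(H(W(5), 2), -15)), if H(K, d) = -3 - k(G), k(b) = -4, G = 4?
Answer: 91441/32132 ≈ 2.8458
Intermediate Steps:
H(K, d) = 1 (H(K, d) = -3 - 1*(-4) = -3 + 4 = 1)
D(x, R) = 6*x + 12*R (D(x, R) = 6*((x + R) + R) = 6*((R + x) + R) = 6*(x + 2*R) = 6*x + 12*R)
B(L) = -58 + L**2 - 11*L (B(L) = (L**2 - 11*L) - 58 = -58 + L**2 - 11*L)
91441/B(D(H(W(5), 2), -15)) = 91441/(-58 + (6*1 + 12*(-15))**2 - 11*(6*1 + 12*(-15))) = 91441/(-58 + (6 - 180)**2 - 11*(6 - 180)) = 91441/(-58 + (-174)**2 - 11*(-174)) = 91441/(-58 + 30276 + 1914) = 91441/32132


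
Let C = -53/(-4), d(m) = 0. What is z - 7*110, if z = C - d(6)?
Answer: -3027/4 ≈ -756.75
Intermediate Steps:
C = 53/4 (C = -53*(-¼) = 53/4 ≈ 13.250)
z = 53/4 (z = 53/4 - 1*0 = 53/4 + 0 = 53/4 ≈ 13.250)
z - 7*110 = 53/4 - 7*110 = 53/4 - 770 = -3027/4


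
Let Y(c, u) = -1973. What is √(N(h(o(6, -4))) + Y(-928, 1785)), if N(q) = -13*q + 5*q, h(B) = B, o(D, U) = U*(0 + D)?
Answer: I*√1781 ≈ 42.202*I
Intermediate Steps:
o(D, U) = D*U (o(D, U) = U*D = D*U)
N(q) = -8*q
√(N(h(o(6, -4))) + Y(-928, 1785)) = √(-48*(-4) - 1973) = √(-8*(-24) - 1973) = √(192 - 1973) = √(-1781) = I*√1781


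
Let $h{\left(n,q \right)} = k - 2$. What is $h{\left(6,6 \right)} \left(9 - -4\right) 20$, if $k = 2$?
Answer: $0$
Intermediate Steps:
$h{\left(n,q \right)} = 0$ ($h{\left(n,q \right)} = 2 - 2 = 0$)
$h{\left(6,6 \right)} \left(9 - -4\right) 20 = 0 \left(9 - -4\right) 20 = 0 \left(9 + 4\right) 20 = 0 \cdot 13 \cdot 20 = 0 \cdot 20 = 0$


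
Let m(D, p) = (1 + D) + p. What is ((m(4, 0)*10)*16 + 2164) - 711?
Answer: 2253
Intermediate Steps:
m(D, p) = 1 + D + p
((m(4, 0)*10)*16 + 2164) - 711 = (((1 + 4 + 0)*10)*16 + 2164) - 711 = ((5*10)*16 + 2164) - 711 = (50*16 + 2164) - 711 = (800 + 2164) - 711 = 2964 - 711 = 2253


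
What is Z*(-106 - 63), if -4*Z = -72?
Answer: -3042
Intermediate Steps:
Z = 18 (Z = -¼*(-72) = 18)
Z*(-106 - 63) = 18*(-106 - 63) = 18*(-169) = -3042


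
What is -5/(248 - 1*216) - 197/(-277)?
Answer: 4919/8864 ≈ 0.55494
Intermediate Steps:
-5/(248 - 1*216) - 197/(-277) = -5/(248 - 216) - 197*(-1/277) = -5/32 + 197/277 = 4919/8864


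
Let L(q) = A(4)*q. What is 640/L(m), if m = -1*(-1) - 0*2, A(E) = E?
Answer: 160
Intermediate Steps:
m = 1 (m = 1 - 1*0 = 1 + 0 = 1)
L(q) = 4*q
640/L(m) = 640/((4*1)) = 640/4 = 640*(¼) = 160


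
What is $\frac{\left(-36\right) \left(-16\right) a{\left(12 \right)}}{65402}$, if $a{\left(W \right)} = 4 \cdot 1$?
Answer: $\frac{1152}{32701} \approx 0.035228$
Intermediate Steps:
$a{\left(W \right)} = 4$
$\frac{\left(-36\right) \left(-16\right) a{\left(12 \right)}}{65402} = \frac{\left(-36\right) \left(-16\right) 4}{65402} = 576 \cdot 4 \cdot \frac{1}{65402} = 2304 \cdot \frac{1}{65402} = \frac{1152}{32701}$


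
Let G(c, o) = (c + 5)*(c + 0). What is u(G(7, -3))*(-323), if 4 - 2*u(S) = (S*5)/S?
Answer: 323/2 ≈ 161.50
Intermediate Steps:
G(c, o) = c*(5 + c) (G(c, o) = (5 + c)*c = c*(5 + c))
u(S) = -½ (u(S) = 2 - S*5/(2*S) = 2 - 5*S/(2*S) = 2 - ½*5 = 2 - 5/2 = -½)
u(G(7, -3))*(-323) = -½*(-323) = 323/2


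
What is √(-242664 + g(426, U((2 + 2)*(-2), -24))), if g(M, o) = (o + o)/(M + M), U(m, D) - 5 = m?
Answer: I*√4893077038/142 ≈ 492.61*I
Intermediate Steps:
U(m, D) = 5 + m
g(M, o) = o/M (g(M, o) = (2*o)/((2*M)) = (2*o)*(1/(2*M)) = o/M)
√(-242664 + g(426, U((2 + 2)*(-2), -24))) = √(-242664 + (5 + (2 + 2)*(-2))/426) = √(-242664 + (5 + 4*(-2))*(1/426)) = √(-242664 + (5 - 8)*(1/426)) = √(-242664 - 3*1/426) = √(-242664 - 1/142) = √(-34458289/142) = I*√4893077038/142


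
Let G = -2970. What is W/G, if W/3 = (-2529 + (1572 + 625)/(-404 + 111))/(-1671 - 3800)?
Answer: -371597/793486485 ≈ -0.00046831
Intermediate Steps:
W = 2229582/1603003 (W = 3*((-2529 + (1572 + 625)/(-404 + 111))/(-1671 - 3800)) = 3*((-2529 + 2197/(-293))/(-5471)) = 3*((-2529 + 2197*(-1/293))*(-1/5471)) = 3*((-2529 - 2197/293)*(-1/5471)) = 3*(-743194/293*(-1/5471)) = 3*(743194/1603003) = 2229582/1603003 ≈ 1.3909)
W/G = (2229582/1603003)/(-2970) = (2229582/1603003)*(-1/2970) = -371597/793486485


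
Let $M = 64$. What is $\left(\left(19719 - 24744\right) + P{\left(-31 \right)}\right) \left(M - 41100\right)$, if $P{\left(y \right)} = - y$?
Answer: $204933784$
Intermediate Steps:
$\left(\left(19719 - 24744\right) + P{\left(-31 \right)}\right) \left(M - 41100\right) = \left(\left(19719 - 24744\right) - -31\right) \left(64 - 41100\right) = \left(-5025 + 31\right) \left(-41036\right) = \left(-4994\right) \left(-41036\right) = 204933784$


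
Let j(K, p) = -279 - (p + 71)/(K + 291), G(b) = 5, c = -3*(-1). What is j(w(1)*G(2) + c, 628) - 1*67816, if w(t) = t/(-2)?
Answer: -39700783/583 ≈ -68097.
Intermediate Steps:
c = 3
w(t) = -t/2 (w(t) = t*(-½) = -t/2)
j(K, p) = -279 - (71 + p)/(291 + K)
j(w(1)*G(2) + c, 628) - 1*67816 = (-81260 - 1*628 - 279*(-½*1*5 + 3))/(291 + (-½*1*5 + 3)) - 1*67816 = (-81260 - 628 - 279*(-½*5 + 3))/(291 + (-½*5 + 3)) - 67816 = (-81260 - 628 - 279*(-5/2 + 3))/(291 + (-5/2 + 3)) - 67816 = (-81260 - 628 - 279*½)/(291 + ½) - 67816 = (-81260 - 628 - 279/2)/(583/2) - 67816 = (2/583)*(-164055/2) - 67816 = -164055/583 - 67816 = -39700783/583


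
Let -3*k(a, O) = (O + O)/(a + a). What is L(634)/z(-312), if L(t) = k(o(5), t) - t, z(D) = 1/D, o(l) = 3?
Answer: 659360/3 ≈ 2.1979e+5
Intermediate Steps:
k(a, O) = -O/(3*a) (k(a, O) = -(O + O)/(3*(a + a)) = -2*O/(3*(2*a)) = -2*O*1/(2*a)/3 = -O/(3*a))
L(t) = -10*t/9 (L(t) = -⅓*t/3 - t = -⅓*t*⅓ - t = -t/9 - t = -10*t/9)
L(634)/z(-312) = (-10/9*634)/(1/(-312)) = -6340/(9*(-1/312)) = -6340/9*(-312) = 659360/3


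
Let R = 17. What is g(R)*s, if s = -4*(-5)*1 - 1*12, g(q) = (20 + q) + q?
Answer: 432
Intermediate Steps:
g(q) = 20 + 2*q
s = 8 (s = 20*1 - 12 = 20 - 12 = 8)
g(R)*s = (20 + 2*17)*8 = (20 + 34)*8 = 54*8 = 432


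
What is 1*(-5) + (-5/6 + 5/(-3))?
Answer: -15/2 ≈ -7.5000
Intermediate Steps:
1*(-5) + (-5/6 + 5/(-3)) = -5 + (-5*⅙ + 5*(-⅓)) = -5 + (-⅚ - 5/3) = -5 - 5/2 = -15/2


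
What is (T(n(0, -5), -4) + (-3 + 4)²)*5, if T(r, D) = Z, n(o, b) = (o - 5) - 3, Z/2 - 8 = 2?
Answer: 105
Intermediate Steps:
Z = 20 (Z = 16 + 2*2 = 16 + 4 = 20)
n(o, b) = -8 + o (n(o, b) = (-5 + o) - 3 = -8 + o)
T(r, D) = 20
(T(n(0, -5), -4) + (-3 + 4)²)*5 = (20 + (-3 + 4)²)*5 = (20 + 1²)*5 = (20 + 1)*5 = 21*5 = 105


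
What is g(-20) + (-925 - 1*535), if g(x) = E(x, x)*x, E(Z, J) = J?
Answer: -1060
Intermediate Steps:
g(x) = x² (g(x) = x*x = x²)
g(-20) + (-925 - 1*535) = (-20)² + (-925 - 1*535) = 400 + (-925 - 535) = 400 - 1460 = -1060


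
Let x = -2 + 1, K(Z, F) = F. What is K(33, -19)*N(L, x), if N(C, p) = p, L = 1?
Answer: 19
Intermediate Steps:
x = -1
K(33, -19)*N(L, x) = -19*(-1) = 19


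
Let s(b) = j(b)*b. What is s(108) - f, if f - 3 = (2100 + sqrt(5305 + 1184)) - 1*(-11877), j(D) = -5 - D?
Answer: -26184 - 3*sqrt(721) ≈ -26265.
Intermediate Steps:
f = 13980 + 3*sqrt(721) (f = 3 + ((2100 + sqrt(5305 + 1184)) - 1*(-11877)) = 3 + ((2100 + sqrt(6489)) + 11877) = 3 + ((2100 + 3*sqrt(721)) + 11877) = 3 + (13977 + 3*sqrt(721)) = 13980 + 3*sqrt(721) ≈ 14061.)
s(b) = b*(-5 - b) (s(b) = (-5 - b)*b = b*(-5 - b))
s(108) - f = -1*108*(5 + 108) - (13980 + 3*sqrt(721)) = -1*108*113 + (-13980 - 3*sqrt(721)) = -12204 + (-13980 - 3*sqrt(721)) = -26184 - 3*sqrt(721)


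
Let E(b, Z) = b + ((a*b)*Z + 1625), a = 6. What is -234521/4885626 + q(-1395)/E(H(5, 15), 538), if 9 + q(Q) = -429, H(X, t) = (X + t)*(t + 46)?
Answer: -926388337793/19254276494130 ≈ -0.048113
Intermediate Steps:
H(X, t) = (46 + t)*(X + t) (H(X, t) = (X + t)*(46 + t) = (46 + t)*(X + t))
q(Q) = -438 (q(Q) = -9 - 429 = -438)
E(b, Z) = 1625 + b + 6*Z*b (E(b, Z) = b + ((6*b)*Z + 1625) = b + (6*Z*b + 1625) = b + (1625 + 6*Z*b) = 1625 + b + 6*Z*b)
-234521/4885626 + q(-1395)/E(H(5, 15), 538) = -234521/4885626 - 438/(1625 + (15² + 46*5 + 46*15 + 5*15) + 6*538*(15² + 46*5 + 46*15 + 5*15)) = -234521*1/4885626 - 438/(1625 + (225 + 230 + 690 + 75) + 6*538*(225 + 230 + 690 + 75)) = -234521/4885626 - 438/(1625 + 1220 + 6*538*1220) = -234521/4885626 - 438/(1625 + 1220 + 3938160) = -234521/4885626 - 438/3941005 = -926388337793/19254276494130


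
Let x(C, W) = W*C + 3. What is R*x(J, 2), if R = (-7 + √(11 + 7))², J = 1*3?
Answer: 603 - 378*√2 ≈ 68.427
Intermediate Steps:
J = 3
x(C, W) = 3 + C*W (x(C, W) = C*W + 3 = 3 + C*W)
R = (-7 + 3*√2)² (R = (-7 + √18)² = (-7 + 3*√2)² ≈ 7.6030)
R*x(J, 2) = (67 - 42*√2)*(3 + 3*2) = (67 - 42*√2)*(3 + 6) = (67 - 42*√2)*9 = 603 - 378*√2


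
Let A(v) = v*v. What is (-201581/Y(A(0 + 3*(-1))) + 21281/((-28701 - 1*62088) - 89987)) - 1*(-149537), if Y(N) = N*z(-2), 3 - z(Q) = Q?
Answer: 1180029567539/8134920 ≈ 1.4506e+5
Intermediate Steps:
z(Q) = 3 - Q
A(v) = v²
Y(N) = 5*N (Y(N) = N*(3 - 1*(-2)) = N*(3 + 2) = N*5 = 5*N)
(-201581/Y(A(0 + 3*(-1))) + 21281/((-28701 - 1*62088) - 89987)) - 1*(-149537) = (-201581*1/(5*(0 + 3*(-1))²) + 21281/((-28701 - 1*62088) - 89987)) - 1*(-149537) = (-201581*1/(5*(0 - 3)²) + 21281/((-28701 - 62088) - 89987)) + 149537 = (-201581/(5*(-3)²) + 21281/(-90789 - 89987)) + 149537 = (-201581/(5*9) + 21281/(-180776)) + 149537 = (-201581/45 + 21281*(-1/180776)) + 149537 = (-201581*1/45 - 21281/180776) + 149537 = (-201581/45 - 21281/180776) + 149537 = -36441964501/8134920 + 149537 = 1180029567539/8134920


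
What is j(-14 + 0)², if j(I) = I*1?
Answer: 196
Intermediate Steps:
j(I) = I
j(-14 + 0)² = (-14 + 0)² = (-14)² = 196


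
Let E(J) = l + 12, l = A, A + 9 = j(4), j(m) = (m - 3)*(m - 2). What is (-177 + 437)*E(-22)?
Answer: 1300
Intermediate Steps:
j(m) = (-3 + m)*(-2 + m)
A = -7 (A = -9 + (6 + 4**2 - 5*4) = -9 + (6 + 16 - 20) = -9 + 2 = -7)
l = -7
E(J) = 5 (E(J) = -7 + 12 = 5)
(-177 + 437)*E(-22) = (-177 + 437)*5 = 260*5 = 1300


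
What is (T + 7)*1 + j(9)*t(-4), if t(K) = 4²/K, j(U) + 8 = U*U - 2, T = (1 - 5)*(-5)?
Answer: -257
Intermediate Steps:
T = 20 (T = -4*(-5) = 20)
j(U) = -10 + U² (j(U) = -8 + (U*U - 2) = -8 + (U² - 2) = -8 + (-2 + U²) = -10 + U²)
t(K) = 16/K
(T + 7)*1 + j(9)*t(-4) = (20 + 7)*1 + (-10 + 9²)*(16/(-4)) = 27*1 + (-10 + 81)*(16*(-¼)) = 27 + 71*(-4) = 27 - 284 = -257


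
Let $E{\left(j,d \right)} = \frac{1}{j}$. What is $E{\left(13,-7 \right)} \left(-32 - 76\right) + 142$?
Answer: $\frac{1738}{13} \approx 133.69$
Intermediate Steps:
$E{\left(13,-7 \right)} \left(-32 - 76\right) + 142 = \frac{-32 - 76}{13} + 142 = \frac{1}{13} \left(-108\right) + 142 = - \frac{108}{13} + 142 = \frac{1738}{13}$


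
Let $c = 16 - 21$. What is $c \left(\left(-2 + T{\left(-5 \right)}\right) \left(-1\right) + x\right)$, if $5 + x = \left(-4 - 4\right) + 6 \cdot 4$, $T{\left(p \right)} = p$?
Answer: $-90$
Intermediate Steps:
$c = -5$
$x = 11$ ($x = -5 + \left(\left(-4 - 4\right) + 6 \cdot 4\right) = -5 + \left(\left(-4 - 4\right) + 24\right) = -5 + \left(-8 + 24\right) = -5 + 16 = 11$)
$c \left(\left(-2 + T{\left(-5 \right)}\right) \left(-1\right) + x\right) = - 5 \left(\left(-2 - 5\right) \left(-1\right) + 11\right) = - 5 \left(\left(-7\right) \left(-1\right) + 11\right) = - 5 \left(7 + 11\right) = \left(-5\right) 18 = -90$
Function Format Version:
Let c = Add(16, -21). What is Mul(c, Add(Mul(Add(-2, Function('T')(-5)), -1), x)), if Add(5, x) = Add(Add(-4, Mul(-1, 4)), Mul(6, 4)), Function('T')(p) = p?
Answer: -90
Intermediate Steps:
c = -5
x = 11 (x = Add(-5, Add(Add(-4, Mul(-1, 4)), Mul(6, 4))) = Add(-5, Add(Add(-4, -4), 24)) = Add(-5, Add(-8, 24)) = Add(-5, 16) = 11)
Mul(c, Add(Mul(Add(-2, Function('T')(-5)), -1), x)) = Mul(-5, Add(Mul(Add(-2, -5), -1), 11)) = Mul(-5, Add(Mul(-7, -1), 11)) = Mul(-5, Add(7, 11)) = Mul(-5, 18) = -90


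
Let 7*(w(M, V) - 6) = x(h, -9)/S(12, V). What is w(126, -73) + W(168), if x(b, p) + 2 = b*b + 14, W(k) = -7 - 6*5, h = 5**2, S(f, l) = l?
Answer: -2354/73 ≈ -32.247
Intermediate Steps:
h = 25
W(k) = -37 (W(k) = -7 - 30 = -37)
x(b, p) = 12 + b**2 (x(b, p) = -2 + (b*b + 14) = -2 + (b**2 + 14) = -2 + (14 + b**2) = 12 + b**2)
w(M, V) = 6 + 91/V (w(M, V) = 6 + ((12 + 25**2)/V)/7 = 6 + ((12 + 625)/V)/7 = 6 + (637/V)/7 = 6 + 91/V)
w(126, -73) + W(168) = (6 + 91/(-73)) - 37 = (6 + 91*(-1/73)) - 37 = (6 - 91/73) - 37 = 347/73 - 37 = -2354/73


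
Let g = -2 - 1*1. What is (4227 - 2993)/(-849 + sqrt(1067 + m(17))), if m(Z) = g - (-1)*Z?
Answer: -523833/359860 - 617*sqrt(1081)/359860 ≈ -1.5120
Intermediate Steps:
g = -3 (g = -2 - 1 = -3)
m(Z) = -3 + Z (m(Z) = -3 - (-1)*Z = -3 + Z)
(4227 - 2993)/(-849 + sqrt(1067 + m(17))) = (4227 - 2993)/(-849 + sqrt(1067 + (-3 + 17))) = 1234/(-849 + sqrt(1067 + 14)) = 1234/(-849 + sqrt(1081))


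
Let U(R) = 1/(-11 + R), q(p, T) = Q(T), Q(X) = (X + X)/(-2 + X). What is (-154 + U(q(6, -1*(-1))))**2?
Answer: 4012009/169 ≈ 23740.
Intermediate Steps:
Q(X) = 2*X/(-2 + X) (Q(X) = (2*X)/(-2 + X) = 2*X/(-2 + X))
q(p, T) = 2*T/(-2 + T)
(-154 + U(q(6, -1*(-1))))**2 = (-154 + 1/(-11 + 2*(-1*(-1))/(-2 - 1*(-1))))**2 = (-154 + 1/(-11 + 2*1/(-2 + 1)))**2 = (-154 + 1/(-11 + 2*1/(-1)))**2 = (-154 + 1/(-11 + 2*1*(-1)))**2 = (-154 + 1/(-11 - 2))**2 = (-154 + 1/(-13))**2 = (-154 - 1/13)**2 = (-2003/13)**2 = 4012009/169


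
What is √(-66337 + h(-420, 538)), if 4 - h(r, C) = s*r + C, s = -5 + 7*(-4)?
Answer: I*√80731 ≈ 284.13*I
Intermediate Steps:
s = -33 (s = -5 - 28 = -33)
h(r, C) = 4 - C + 33*r (h(r, C) = 4 - (-33*r + C) = 4 - (C - 33*r) = 4 + (-C + 33*r) = 4 - C + 33*r)
√(-66337 + h(-420, 538)) = √(-66337 + (4 - 1*538 + 33*(-420))) = √(-66337 + (4 - 538 - 13860)) = √(-66337 - 14394) = √(-80731) = I*√80731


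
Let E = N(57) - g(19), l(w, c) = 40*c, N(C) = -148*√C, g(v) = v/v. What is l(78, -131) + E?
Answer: -5241 - 148*√57 ≈ -6358.4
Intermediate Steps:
g(v) = 1
E = -1 - 148*√57 (E = -148*√57 - 1*1 = -148*√57 - 1 = -1 - 148*√57 ≈ -1118.4)
l(78, -131) + E = 40*(-131) + (-1 - 148*√57) = -5240 + (-1 - 148*√57) = -5241 - 148*√57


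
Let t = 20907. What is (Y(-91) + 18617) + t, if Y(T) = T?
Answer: 39433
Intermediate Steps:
(Y(-91) + 18617) + t = (-91 + 18617) + 20907 = 18526 + 20907 = 39433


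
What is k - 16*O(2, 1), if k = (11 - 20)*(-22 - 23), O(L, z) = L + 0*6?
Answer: 373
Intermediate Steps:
O(L, z) = L (O(L, z) = L + 0 = L)
k = 405 (k = -9*(-45) = 405)
k - 16*O(2, 1) = 405 - 16*2 = 405 - 32 = 373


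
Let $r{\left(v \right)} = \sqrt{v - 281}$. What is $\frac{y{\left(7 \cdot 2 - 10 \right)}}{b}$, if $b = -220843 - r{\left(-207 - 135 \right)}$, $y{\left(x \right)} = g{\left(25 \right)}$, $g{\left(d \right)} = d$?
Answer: $- \frac{788725}{6967375896} + \frac{25 i \sqrt{623}}{48771631272} \approx -0.0001132 + 1.2794 \cdot 10^{-8} i$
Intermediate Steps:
$y{\left(x \right)} = 25$
$r{\left(v \right)} = \sqrt{-281 + v}$
$b = -220843 - i \sqrt{623}$ ($b = -220843 - \sqrt{-281 - 342} = -220843 - \sqrt{-623} = -220843 - i \sqrt{623} \approx -2.2084 \cdot 10^{5} - 24.96 i$)
$\frac{y{\left(7 \cdot 2 - 10 \right)}}{b} = \frac{25}{-220843 - i \sqrt{623}}$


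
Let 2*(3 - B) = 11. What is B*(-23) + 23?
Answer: 161/2 ≈ 80.500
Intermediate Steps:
B = -5/2 (B = 3 - ½*11 = 3 - 11/2 = -5/2 ≈ -2.5000)
B*(-23) + 23 = -5/2*(-23) + 23 = 115/2 + 23 = 161/2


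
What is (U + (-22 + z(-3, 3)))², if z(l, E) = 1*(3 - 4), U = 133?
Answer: 12100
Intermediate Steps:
z(l, E) = -1 (z(l, E) = 1*(-1) = -1)
(U + (-22 + z(-3, 3)))² = (133 + (-22 - 1))² = (133 - 23)² = 110² = 12100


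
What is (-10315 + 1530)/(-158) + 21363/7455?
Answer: 22955843/392630 ≈ 58.467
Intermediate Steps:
(-10315 + 1530)/(-158) + 21363/7455 = -8785*(-1/158) + 21363*(1/7455) = 8785/158 + 7121/2485 = 22955843/392630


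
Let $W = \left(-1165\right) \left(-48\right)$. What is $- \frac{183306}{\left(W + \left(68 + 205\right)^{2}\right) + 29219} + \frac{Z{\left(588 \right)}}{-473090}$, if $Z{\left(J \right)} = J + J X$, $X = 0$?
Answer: $- \frac{97325247}{84683110} \approx -1.1493$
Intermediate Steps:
$W = 55920$
$Z{\left(J \right)} = J$ ($Z{\left(J \right)} = J + J 0 = J + 0 = J$)
$- \frac{183306}{\left(W + \left(68 + 205\right)^{2}\right) + 29219} + \frac{Z{\left(588 \right)}}{-473090} = - \frac{183306}{\left(55920 + \left(68 + 205\right)^{2}\right) + 29219} + \frac{588}{-473090} = - \frac{183306}{\left(55920 + 273^{2}\right) + 29219} + 588 \left(- \frac{1}{473090}\right) = - \frac{183306}{\left(55920 + 74529\right) + 29219} - \frac{294}{236545} = - \frac{183306}{130449 + 29219} - \frac{294}{236545} = - \frac{183306}{159668} - \frac{294}{236545} = \left(-183306\right) \frac{1}{159668} - \frac{294}{236545} = - \frac{411}{358} - \frac{294}{236545} = - \frac{97325247}{84683110}$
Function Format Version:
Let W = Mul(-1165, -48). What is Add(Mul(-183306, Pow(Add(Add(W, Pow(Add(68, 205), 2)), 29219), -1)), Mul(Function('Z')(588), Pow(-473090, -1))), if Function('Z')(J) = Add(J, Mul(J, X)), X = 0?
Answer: Rational(-97325247, 84683110) ≈ -1.1493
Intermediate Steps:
W = 55920
Function('Z')(J) = J (Function('Z')(J) = Add(J, Mul(J, 0)) = Add(J, 0) = J)
Add(Mul(-183306, Pow(Add(Add(W, Pow(Add(68, 205), 2)), 29219), -1)), Mul(Function('Z')(588), Pow(-473090, -1))) = Add(Mul(-183306, Pow(Add(Add(55920, Pow(Add(68, 205), 2)), 29219), -1)), Mul(588, Pow(-473090, -1))) = Add(Mul(-183306, Pow(Add(Add(55920, Pow(273, 2)), 29219), -1)), Mul(588, Rational(-1, 473090))) = Add(Mul(-183306, Pow(Add(Add(55920, 74529), 29219), -1)), Rational(-294, 236545)) = Add(Mul(-183306, Pow(Add(130449, 29219), -1)), Rational(-294, 236545)) = Add(Mul(-183306, Pow(159668, -1)), Rational(-294, 236545)) = Add(Mul(-183306, Rational(1, 159668)), Rational(-294, 236545)) = Add(Rational(-411, 358), Rational(-294, 236545)) = Rational(-97325247, 84683110)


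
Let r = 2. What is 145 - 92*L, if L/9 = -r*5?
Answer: 8425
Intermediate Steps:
L = -90 (L = 9*(-1*2*5) = 9*(-2*5) = 9*(-10) = -90)
145 - 92*L = 145 - 92*(-90) = 145 + 8280 = 8425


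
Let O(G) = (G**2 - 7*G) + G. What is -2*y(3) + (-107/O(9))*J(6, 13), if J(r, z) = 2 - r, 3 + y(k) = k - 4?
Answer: 644/27 ≈ 23.852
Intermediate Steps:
y(k) = -7 + k (y(k) = -3 + (k - 4) = -3 + (-4 + k) = -7 + k)
O(G) = G**2 - 6*G
-2*y(3) + (-107/O(9))*J(6, 13) = -2*(-7 + 3) + (-107*1/(9*(-6 + 9)))*(2 - 1*6) = -2*(-4) + (-107/(9*3))*(2 - 6) = 8 - 107/27*(-4) = 8 + 428/27 = 644/27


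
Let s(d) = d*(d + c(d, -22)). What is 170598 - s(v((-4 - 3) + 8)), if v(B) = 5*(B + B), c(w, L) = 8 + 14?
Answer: 170278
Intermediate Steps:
c(w, L) = 22
v(B) = 10*B (v(B) = 5*(2*B) = 10*B)
s(d) = d*(22 + d) (s(d) = d*(d + 22) = d*(22 + d))
170598 - s(v((-4 - 3) + 8)) = 170598 - 10*((-4 - 3) + 8)*(22 + 10*((-4 - 3) + 8)) = 170598 - 10*(-7 + 8)*(22 + 10*(-7 + 8)) = 170598 - 10*1*(22 + 10*1) = 170598 - 10*(22 + 10) = 170598 - 10*32 = 170598 - 1*320 = 170598 - 320 = 170278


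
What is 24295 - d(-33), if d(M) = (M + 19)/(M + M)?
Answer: 801728/33 ≈ 24295.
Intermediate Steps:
d(M) = (19 + M)/(2*M) (d(M) = (19 + M)/((2*M)) = (19 + M)*(1/(2*M)) = (19 + M)/(2*M))
24295 - d(-33) = 24295 - (19 - 33)/(2*(-33)) = 24295 - (-1)*(-14)/(2*33) = 24295 - 1*7/33 = 24295 - 7/33 = 801728/33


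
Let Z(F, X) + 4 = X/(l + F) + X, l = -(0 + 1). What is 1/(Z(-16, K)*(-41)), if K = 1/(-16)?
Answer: 17/2829 ≈ 0.0060092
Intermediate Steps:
l = -1 (l = -1*1 = -1)
K = -1/16 ≈ -0.062500
Z(F, X) = -4 + X + X/(-1 + F) (Z(F, X) = -4 + (X/(-1 + F) + X) = -4 + (X + X/(-1 + F)) = -4 + X + X/(-1 + F))
1/(Z(-16, K)*(-41)) = 1/(((4 - 4*(-16) - 16*(-1/16))/(-1 - 16))*(-41)) = 1/(((4 + 64 + 1)/(-17))*(-41)) = 1/(-1/17*69*(-41)) = 1/(-69/17*(-41)) = 1/(2829/17) = 17/2829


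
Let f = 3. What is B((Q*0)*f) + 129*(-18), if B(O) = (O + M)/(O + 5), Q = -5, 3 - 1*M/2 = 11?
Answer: -11626/5 ≈ -2325.2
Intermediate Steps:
M = -16 (M = 6 - 2*11 = 6 - 22 = -16)
B(O) = (-16 + O)/(5 + O) (B(O) = (O - 16)/(O + 5) = (-16 + O)/(5 + O))
B((Q*0)*f) + 129*(-18) = (-16 - 5*0*3)/(5 - 5*0*3) + 129*(-18) = (-16 + 0*3)/(5 + 0*3) - 2322 = (-16 + 0)/(5 + 0) - 2322 = -16/5 - 2322 = -11626/5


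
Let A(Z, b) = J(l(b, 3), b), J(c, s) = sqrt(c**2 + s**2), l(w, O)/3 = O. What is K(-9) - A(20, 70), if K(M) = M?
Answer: -9 - sqrt(4981) ≈ -79.576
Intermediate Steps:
l(w, O) = 3*O
A(Z, b) = sqrt(81 + b**2) (A(Z, b) = sqrt((3*3)**2 + b**2) = sqrt(9**2 + b**2) = sqrt(81 + b**2))
K(-9) - A(20, 70) = -9 - sqrt(81 + 70**2) = -9 - sqrt(81 + 4900) = -9 - sqrt(4981)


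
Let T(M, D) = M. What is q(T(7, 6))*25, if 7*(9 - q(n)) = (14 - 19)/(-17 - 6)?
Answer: 36100/161 ≈ 224.22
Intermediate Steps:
q(n) = 1444/161 (q(n) = 9 - (14 - 19)/(7*(-17 - 6)) = 9 - (-5)/(7*(-23)) = 9 - (-5)*(-1)/(7*23) = 9 - 1/7*5/23 = 9 - 5/161 = 1444/161)
q(T(7, 6))*25 = (1444/161)*25 = 36100/161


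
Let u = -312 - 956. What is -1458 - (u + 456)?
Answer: -646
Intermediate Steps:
u = -1268
-1458 - (u + 456) = -1458 - (-1268 + 456) = -1458 - 1*(-812) = -1458 + 812 = -646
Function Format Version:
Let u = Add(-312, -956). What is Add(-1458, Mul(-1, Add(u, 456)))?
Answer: -646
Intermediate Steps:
u = -1268
Add(-1458, Mul(-1, Add(u, 456))) = Add(-1458, Mul(-1, Add(-1268, 456))) = Add(-1458, Mul(-1, -812)) = Add(-1458, 812) = -646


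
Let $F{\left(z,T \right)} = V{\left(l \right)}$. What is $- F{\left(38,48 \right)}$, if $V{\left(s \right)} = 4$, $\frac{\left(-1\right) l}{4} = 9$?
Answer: $-4$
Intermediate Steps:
$l = -36$ ($l = \left(-4\right) 9 = -36$)
$F{\left(z,T \right)} = 4$
$- F{\left(38,48 \right)} = \left(-1\right) 4 = -4$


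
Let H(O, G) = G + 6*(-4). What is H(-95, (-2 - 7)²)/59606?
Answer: 57/59606 ≈ 0.00095628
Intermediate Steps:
H(O, G) = -24 + G (H(O, G) = G - 24 = -24 + G)
H(-95, (-2 - 7)²)/59606 = (-24 + (-2 - 7)²)/59606 = (-24 + (-9)²)*(1/59606) = (-24 + 81)*(1/59606) = 57*(1/59606) = 57/59606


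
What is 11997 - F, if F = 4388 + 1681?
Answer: 5928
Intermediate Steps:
F = 6069
11997 - F = 11997 - 1*6069 = 11997 - 6069 = 5928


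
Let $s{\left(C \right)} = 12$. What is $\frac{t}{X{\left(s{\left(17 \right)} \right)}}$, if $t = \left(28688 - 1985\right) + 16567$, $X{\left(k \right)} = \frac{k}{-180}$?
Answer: $-649050$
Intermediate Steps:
$X{\left(k \right)} = - \frac{k}{180}$ ($X{\left(k \right)} = k \left(- \frac{1}{180}\right) = - \frac{k}{180}$)
$t = 43270$ ($t = 26703 + 16567 = 43270$)
$\frac{t}{X{\left(s{\left(17 \right)} \right)}} = \frac{43270}{\left(- \frac{1}{180}\right) 12} = \frac{43270}{- \frac{1}{15}} = 43270 \left(-15\right) = -649050$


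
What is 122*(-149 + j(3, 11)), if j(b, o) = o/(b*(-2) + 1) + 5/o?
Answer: -1011502/55 ≈ -18391.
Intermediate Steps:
j(b, o) = 5/o + o/(1 - 2*b) (j(b, o) = o/(-2*b + 1) + 5/o = o/(1 - 2*b) + 5/o = 5/o + o/(1 - 2*b))
122*(-149 + j(3, 11)) = 122*(-149 + (-5 - 1*11² + 10*3)/(11*(-1 + 2*3))) = 122*(-149 + (-5 - 1*121 + 30)/(11*(-1 + 6))) = 122*(-149 + (1/11)*(-5 - 121 + 30)/5) = 122*(-149 + (1/11)*(⅕)*(-96)) = 122*(-149 - 96/55) = 122*(-8291/55) = -1011502/55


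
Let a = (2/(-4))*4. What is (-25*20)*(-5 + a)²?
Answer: -24500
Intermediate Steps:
a = -2 (a = (2*(-¼))*4 = -½*4 = -2)
(-25*20)*(-5 + a)² = (-25*20)*(-5 - 2)² = -500*(-7)² = -500*49 = -24500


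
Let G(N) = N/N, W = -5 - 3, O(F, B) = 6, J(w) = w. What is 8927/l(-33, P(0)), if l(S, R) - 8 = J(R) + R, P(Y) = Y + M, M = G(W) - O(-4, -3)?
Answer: -8927/2 ≈ -4463.5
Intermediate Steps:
W = -8
G(N) = 1
M = -5 (M = 1 - 1*6 = 1 - 6 = -5)
P(Y) = -5 + Y (P(Y) = Y - 5 = -5 + Y)
l(S, R) = 8 + 2*R (l(S, R) = 8 + (R + R) = 8 + 2*R)
8927/l(-33, P(0)) = 8927/(8 + 2*(-5 + 0)) = 8927/(8 + 2*(-5)) = 8927/(8 - 10) = 8927/(-2) = 8927*(-½) = -8927/2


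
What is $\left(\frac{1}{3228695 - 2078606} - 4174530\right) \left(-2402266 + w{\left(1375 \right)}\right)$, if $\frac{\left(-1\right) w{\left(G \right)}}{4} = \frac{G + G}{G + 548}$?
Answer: $\frac{22178922793194426173542}{2211621147} \approx 1.0028 \cdot 10^{13}$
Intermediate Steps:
$w{\left(G \right)} = - \frac{8 G}{548 + G}$ ($w{\left(G \right)} = - 4 \frac{G + G}{G + 548} = - 4 \frac{2 G}{548 + G} = - \frac{8 G}{548 + G}$)
$\left(\frac{1}{3228695 - 2078606} - 4174530\right) \left(-2402266 + w{\left(1375 \right)}\right) = \left(\frac{1}{3228695 - 2078606} - 4174530\right) \left(-2402266 - \frac{11000}{548 + 1375}\right) = \left(\frac{1}{1150089} - 4174530\right) \left(-2402266 - \frac{11000}{1923}\right) = \left(\frac{1}{1150089} - 4174530\right) \left(-2402266 - 11000 \cdot \frac{1}{1923}\right) = - \frac{4801081033169 \left(-2402266 - \frac{11000}{1923}\right)}{1150089} = \left(- \frac{4801081033169}{1150089}\right) \left(- \frac{4619568518}{1923}\right) = \frac{22178922793194426173542}{2211621147}$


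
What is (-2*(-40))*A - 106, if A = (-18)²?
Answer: 25814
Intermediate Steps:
A = 324
(-2*(-40))*A - 106 = -2*(-40)*324 - 106 = 80*324 - 106 = 25920 - 106 = 25814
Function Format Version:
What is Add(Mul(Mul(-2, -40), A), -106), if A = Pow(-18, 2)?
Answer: 25814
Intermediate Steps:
A = 324
Add(Mul(Mul(-2, -40), A), -106) = Add(Mul(Mul(-2, -40), 324), -106) = Add(Mul(80, 324), -106) = Add(25920, -106) = 25814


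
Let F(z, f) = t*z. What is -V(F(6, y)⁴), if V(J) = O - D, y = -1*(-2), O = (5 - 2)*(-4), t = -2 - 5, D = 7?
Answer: 19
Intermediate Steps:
t = -7
O = -12 (O = 3*(-4) = -12)
y = 2
F(z, f) = -7*z
V(J) = -19 (V(J) = -12 - 1*7 = -12 - 7 = -19)
-V(F(6, y)⁴) = -1*(-19) = 19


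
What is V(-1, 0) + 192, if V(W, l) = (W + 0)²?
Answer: 193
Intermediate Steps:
V(W, l) = W²
V(-1, 0) + 192 = (-1)² + 192 = 1 + 192 = 193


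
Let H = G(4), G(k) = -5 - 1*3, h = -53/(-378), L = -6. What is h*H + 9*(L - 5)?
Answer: -18923/189 ≈ -100.12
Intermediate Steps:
h = 53/378 (h = -53*(-1/378) = 53/378 ≈ 0.14021)
G(k) = -8 (G(k) = -5 - 3 = -8)
H = -8
h*H + 9*(L - 5) = (53/378)*(-8) + 9*(-6 - 5) = -212/189 + 9*(-11) = -212/189 - 99 = -18923/189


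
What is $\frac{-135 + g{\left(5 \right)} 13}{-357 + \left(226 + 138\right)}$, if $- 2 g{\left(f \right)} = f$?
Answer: $- \frac{335}{14} \approx -23.929$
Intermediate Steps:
$g{\left(f \right)} = - \frac{f}{2}$
$\frac{-135 + g{\left(5 \right)} 13}{-357 + \left(226 + 138\right)} = \frac{-135 + \left(- \frac{1}{2}\right) 5 \cdot 13}{-357 + \left(226 + 138\right)} = \frac{-135 - \frac{65}{2}}{-357 + 364} = \frac{-135 - \frac{65}{2}}{7} = \left(- \frac{335}{2}\right) \frac{1}{7} = - \frac{335}{14}$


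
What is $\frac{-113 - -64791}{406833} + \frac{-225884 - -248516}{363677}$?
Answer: $\frac{32729345462}{147955804941} \approx 0.22121$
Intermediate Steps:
$\frac{-113 - -64791}{406833} + \frac{-225884 - -248516}{363677} = \left(-113 + 64791\right) \frac{1}{406833} + \left(-225884 + 248516\right) \frac{1}{363677} = 64678 \cdot \frac{1}{406833} + 22632 \cdot \frac{1}{363677} = \frac{64678}{406833} + \frac{22632}{363677} = \frac{32729345462}{147955804941}$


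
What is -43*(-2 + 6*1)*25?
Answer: -4300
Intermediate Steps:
-43*(-2 + 6*1)*25 = -43*(-2 + 6)*25 = -172*25 = -43*100 = -4300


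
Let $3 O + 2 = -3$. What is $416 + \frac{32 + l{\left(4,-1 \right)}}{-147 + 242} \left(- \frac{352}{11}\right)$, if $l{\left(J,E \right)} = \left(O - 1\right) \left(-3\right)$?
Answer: $\frac{7648}{19} \approx 402.53$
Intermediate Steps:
$O = - \frac{5}{3}$ ($O = - \frac{2}{3} + \frac{1}{3} \left(-3\right) = - \frac{2}{3} - 1 = - \frac{5}{3} \approx -1.6667$)
$l{\left(J,E \right)} = 8$ ($l{\left(J,E \right)} = \left(- \frac{5}{3} - 1\right) \left(-3\right) = \left(- \frac{8}{3}\right) \left(-3\right) = 8$)
$416 + \frac{32 + l{\left(4,-1 \right)}}{-147 + 242} \left(- \frac{352}{11}\right) = 416 + \frac{32 + 8}{-147 + 242} \left(- \frac{352}{11}\right) = 416 + \frac{40}{95} \left(\left(-352\right) \frac{1}{11}\right) = 416 + 40 \cdot \frac{1}{95} \left(-32\right) = 416 + \frac{8}{19} \left(-32\right) = 416 - \frac{256}{19} = \frac{7648}{19}$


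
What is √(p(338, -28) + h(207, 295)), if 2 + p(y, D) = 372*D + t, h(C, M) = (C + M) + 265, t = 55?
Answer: 2*I*√2399 ≈ 97.959*I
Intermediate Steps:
h(C, M) = 265 + C + M
p(y, D) = 53 + 372*D (p(y, D) = -2 + (372*D + 55) = -2 + (55 + 372*D) = 53 + 372*D)
√(p(338, -28) + h(207, 295)) = √((53 + 372*(-28)) + (265 + 207 + 295)) = √((53 - 10416) + 767) = √(-10363 + 767) = √(-9596) = 2*I*√2399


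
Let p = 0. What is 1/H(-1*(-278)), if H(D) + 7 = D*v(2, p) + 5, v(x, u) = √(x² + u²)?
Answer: 1/554 ≈ 0.0018051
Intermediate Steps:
v(x, u) = √(u² + x²)
H(D) = -2 + 2*D (H(D) = -7 + (D*√(0² + 2²) + 5) = -7 + (D*√(0 + 4) + 5) = -7 + (D*√4 + 5) = -7 + (D*2 + 5) = -7 + (2*D + 5) = -7 + (5 + 2*D) = -2 + 2*D)
1/H(-1*(-278)) = 1/(-2 + 2*(-1*(-278))) = 1/(-2 + 2*278) = 1/(-2 + 556) = 1/554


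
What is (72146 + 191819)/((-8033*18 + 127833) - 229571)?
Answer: -263965/246332 ≈ -1.0716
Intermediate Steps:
(72146 + 191819)/((-8033*18 + 127833) - 229571) = 263965/((-144594 + 127833) - 229571) = 263965/(-16761 - 229571) = 263965/(-246332) = 263965*(-1/246332) = -263965/246332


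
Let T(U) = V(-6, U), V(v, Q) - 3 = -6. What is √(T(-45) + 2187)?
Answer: 2*√546 ≈ 46.733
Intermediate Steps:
V(v, Q) = -3 (V(v, Q) = 3 - 6 = -3)
T(U) = -3
√(T(-45) + 2187) = √(-3 + 2187) = √2184 = 2*√546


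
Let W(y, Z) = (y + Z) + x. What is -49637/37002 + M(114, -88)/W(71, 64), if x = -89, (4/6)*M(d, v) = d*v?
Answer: -39934957/121578 ≈ -328.47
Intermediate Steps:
M(d, v) = 3*d*v/2 (M(d, v) = 3*(d*v)/2 = 3*d*v/2)
W(y, Z) = -89 + Z + y (W(y, Z) = (y + Z) - 89 = (Z + y) - 89 = -89 + Z + y)
-49637/37002 + M(114, -88)/W(71, 64) = -49637/37002 + ((3/2)*114*(-88))/(-89 + 64 + 71) = -49637*1/37002 - 15048/46 = -7091/5286 - 15048*1/46 = -7091/5286 - 7524/23 = -39934957/121578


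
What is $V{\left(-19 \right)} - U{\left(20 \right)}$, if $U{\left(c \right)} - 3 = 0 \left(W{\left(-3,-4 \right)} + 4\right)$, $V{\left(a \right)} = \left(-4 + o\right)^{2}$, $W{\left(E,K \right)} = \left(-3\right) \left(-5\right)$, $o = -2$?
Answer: $33$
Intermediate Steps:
$W{\left(E,K \right)} = 15$
$V{\left(a \right)} = 36$ ($V{\left(a \right)} = \left(-4 - 2\right)^{2} = \left(-6\right)^{2} = 36$)
$U{\left(c \right)} = 3$ ($U{\left(c \right)} = 3 + 0 \left(15 + 4\right) = 3 + 0 \cdot 19 = 3 + 0 = 3$)
$V{\left(-19 \right)} - U{\left(20 \right)} = 36 - 3 = 33$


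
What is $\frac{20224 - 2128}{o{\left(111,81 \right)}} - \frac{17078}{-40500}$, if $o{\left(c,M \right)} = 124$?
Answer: $\frac{91875709}{627750} \approx 146.36$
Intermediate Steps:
$\frac{20224 - 2128}{o{\left(111,81 \right)}} - \frac{17078}{-40500} = \frac{20224 - 2128}{124} - \frac{17078}{-40500} = 18096 \cdot \frac{1}{124} - - \frac{8539}{20250} = \frac{4524}{31} + \frac{8539}{20250} = \frac{91875709}{627750}$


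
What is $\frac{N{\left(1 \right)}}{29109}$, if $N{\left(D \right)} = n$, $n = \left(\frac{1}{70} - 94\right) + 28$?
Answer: $- \frac{149}{65730} \approx -0.0022669$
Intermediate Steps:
$n = - \frac{4619}{70}$ ($n = \left(\frac{1}{70} - 94\right) + 28 = - \frac{6579}{70} + 28 = - \frac{4619}{70} \approx -65.986$)
$N{\left(D \right)} = - \frac{4619}{70}$
$\frac{N{\left(1 \right)}}{29109} = - \frac{4619}{70 \cdot 29109} = \left(- \frac{4619}{70}\right) \frac{1}{29109} = - \frac{149}{65730}$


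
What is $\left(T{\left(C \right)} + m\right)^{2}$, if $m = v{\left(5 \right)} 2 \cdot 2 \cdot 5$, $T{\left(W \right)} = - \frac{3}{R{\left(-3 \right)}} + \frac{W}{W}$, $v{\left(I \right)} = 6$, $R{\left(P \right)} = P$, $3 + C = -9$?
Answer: $14884$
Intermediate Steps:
$C = -12$ ($C = -3 - 9 = -12$)
$T{\left(W \right)} = 2$ ($T{\left(W \right)} = - \frac{3}{-3} + \frac{W}{W} = \left(-3\right) \left(- \frac{1}{3}\right) + 1 = 1 + 1 = 2$)
$m = 120$ ($m = 6 \cdot 2 \cdot 2 \cdot 5 = 6 \cdot 4 \cdot 5 = 6 \cdot 20 = 120$)
$\left(T{\left(C \right)} + m\right)^{2} = \left(2 + 120\right)^{2} = 122^{2} = 14884$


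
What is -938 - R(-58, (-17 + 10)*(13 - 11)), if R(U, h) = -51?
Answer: -887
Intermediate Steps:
-938 - R(-58, (-17 + 10)*(13 - 11)) = -938 - 1*(-51) = -938 + 51 = -887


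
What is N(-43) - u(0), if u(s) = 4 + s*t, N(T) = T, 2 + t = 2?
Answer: -47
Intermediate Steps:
t = 0 (t = -2 + 2 = 0)
u(s) = 4 (u(s) = 4 + s*0 = 4 + 0 = 4)
N(-43) - u(0) = -43 - 1*4 = -43 - 4 = -47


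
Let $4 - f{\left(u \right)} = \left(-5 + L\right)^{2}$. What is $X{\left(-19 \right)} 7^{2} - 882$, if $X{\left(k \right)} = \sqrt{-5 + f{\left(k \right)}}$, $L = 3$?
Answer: $-882 + 49 i \sqrt{5} \approx -882.0 + 109.57 i$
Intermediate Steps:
$f{\left(u \right)} = 0$ ($f{\left(u \right)} = 4 - \left(-5 + 3\right)^{2} = 4 - \left(-2\right)^{2} = 4 - 4 = 0$)
$X{\left(k \right)} = i \sqrt{5}$ ($X{\left(k \right)} = \sqrt{-5 + 0} = \sqrt{-5} = i \sqrt{5}$)
$X{\left(-19 \right)} 7^{2} - 882 = i \sqrt{5} \cdot 7^{2} - 882 = i \sqrt{5} \cdot 49 - 882 = 49 i \sqrt{5} - 882 = -882 + 49 i \sqrt{5}$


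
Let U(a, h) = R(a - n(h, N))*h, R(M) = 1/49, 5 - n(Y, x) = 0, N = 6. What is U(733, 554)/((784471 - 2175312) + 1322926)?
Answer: -554/3327835 ≈ -0.00016647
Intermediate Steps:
n(Y, x) = 5 (n(Y, x) = 5 - 1*0 = 5 + 0 = 5)
R(M) = 1/49
U(a, h) = h/49
U(733, 554)/((784471 - 2175312) + 1322926) = ((1/49)*554)/((784471 - 2175312) + 1322926) = 554/(49*(-1390841 + 1322926)) = (554/49)/(-67915) = (554/49)*(-1/67915) = -554/3327835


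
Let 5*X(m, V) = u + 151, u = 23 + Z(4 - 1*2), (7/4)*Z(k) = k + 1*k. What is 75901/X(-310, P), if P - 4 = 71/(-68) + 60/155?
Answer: 2656535/1234 ≈ 2152.8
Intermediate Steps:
P = 7047/2108 (P = 4 + (71/(-68) + 60/155) = 4 + (71*(-1/68) + 60*(1/155)) = 4 + (-71/68 + 12/31) = 4 - 1385/2108 = 7047/2108 ≈ 3.3430)
Z(k) = 8*k/7 (Z(k) = 4*(k + 1*k)/7 = 4*(k + k)/7 = 4*(2*k)/7 = 8*k/7)
u = 177/7 (u = 23 + 8*(4 - 1*2)/7 = 23 + 8*(4 - 2)/7 = 23 + (8/7)*2 = 23 + 16/7 = 177/7 ≈ 25.286)
X(m, V) = 1234/35 (X(m, V) = (177/7 + 151)/5 = (⅕)*(1234/7) = 1234/35)
75901/X(-310, P) = 75901/(1234/35) = 75901*(35/1234) = 2656535/1234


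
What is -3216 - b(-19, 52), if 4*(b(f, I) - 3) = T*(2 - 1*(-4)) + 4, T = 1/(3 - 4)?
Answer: -6437/2 ≈ -3218.5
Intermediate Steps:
T = -1 (T = 1/(-1) = -1)
b(f, I) = 5/2 (b(f, I) = 3 + (-(2 - 1*(-4)) + 4)/4 = 3 + (-(2 + 4) + 4)/4 = 3 + (-1*6 + 4)/4 = 3 + (-6 + 4)/4 = 3 + (¼)*(-2) = 3 - ½ = 5/2)
-3216 - b(-19, 52) = -3216 - 1*5/2 = -3216 - 5/2 = -6437/2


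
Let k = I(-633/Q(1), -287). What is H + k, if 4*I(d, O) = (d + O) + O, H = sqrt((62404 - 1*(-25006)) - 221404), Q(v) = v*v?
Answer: -1207/4 + I*sqrt(133994) ≈ -301.75 + 366.05*I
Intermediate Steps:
Q(v) = v**2
H = I*sqrt(133994) (H = sqrt((62404 + 25006) - 221404) = sqrt(87410 - 221404) = sqrt(-133994) = I*sqrt(133994) ≈ 366.05*I)
I(d, O) = O/2 + d/4 (I(d, O) = ((d + O) + O)/4 = ((O + d) + O)/4 = (d + 2*O)/4 = O/2 + d/4)
k = -1207/4 (k = (1/2)*(-287) + (-633/(1**2))/4 = -287/2 + (-633/1)/4 = -287/2 + (-633*1)/4 = -287/2 + (1/4)*(-633) = -287/2 - 633/4 = -1207/4 ≈ -301.75)
H + k = I*sqrt(133994) - 1207/4 = -1207/4 + I*sqrt(133994)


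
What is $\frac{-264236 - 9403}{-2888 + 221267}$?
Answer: $- \frac{91213}{72793} \approx -1.253$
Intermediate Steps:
$\frac{-264236 - 9403}{-2888 + 221267} = - \frac{273639}{218379} = \left(-273639\right) \frac{1}{218379} = - \frac{91213}{72793}$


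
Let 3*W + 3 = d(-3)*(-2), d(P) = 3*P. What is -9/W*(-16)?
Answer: 144/5 ≈ 28.800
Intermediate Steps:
W = 5 (W = -1 + ((3*(-3))*(-2))/3 = -1 + (-9*(-2))/3 = -1 + (⅓)*18 = -1 + 6 = 5)
-9/W*(-16) = -9/5*(-16) = 144/5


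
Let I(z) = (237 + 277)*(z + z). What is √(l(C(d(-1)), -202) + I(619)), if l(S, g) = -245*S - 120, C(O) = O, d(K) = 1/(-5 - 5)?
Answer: √2544946/2 ≈ 797.64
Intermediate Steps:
d(K) = -⅒ (d(K) = 1/(-10) = -⅒)
I(z) = 1028*z (I(z) = 514*(2*z) = 1028*z)
l(S, g) = -120 - 245*S
√(l(C(d(-1)), -202) + I(619)) = √((-120 - 245*(-⅒)) + 1028*619) = √((-120 + 49/2) + 636332) = √(-191/2 + 636332) = √(1272473/2) = √2544946/2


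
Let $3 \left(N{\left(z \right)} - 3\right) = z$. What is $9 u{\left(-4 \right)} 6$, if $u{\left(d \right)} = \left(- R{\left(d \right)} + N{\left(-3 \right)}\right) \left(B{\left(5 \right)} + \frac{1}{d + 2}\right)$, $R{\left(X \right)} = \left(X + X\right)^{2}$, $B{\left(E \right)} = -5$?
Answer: $18414$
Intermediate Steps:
$R{\left(X \right)} = 4 X^{2}$ ($R{\left(X \right)} = \left(2 X\right)^{2} = 4 X^{2}$)
$N{\left(z \right)} = 3 + \frac{z}{3}$
$u{\left(d \right)} = \left(-5 + \frac{1}{2 + d}\right) \left(2 - 4 d^{2}\right)$ ($u{\left(d \right)} = \left(- 4 d^{2} + \left(3 + \frac{1}{3} \left(-3\right)\right)\right) \left(-5 + \frac{1}{d + 2}\right) = \left(- 4 d^{2} + \left(3 - 1\right)\right) \left(-5 + \frac{1}{2 + d}\right) = \left(- 4 d^{2} + 2\right) \left(-5 + \frac{1}{2 + d}\right) = \left(2 - 4 d^{2}\right) \left(-5 + \frac{1}{2 + d}\right) = \left(-5 + \frac{1}{2 + d}\right) \left(2 - 4 d^{2}\right)$)
$9 u{\left(-4 \right)} 6 = 9 \frac{2 \left(-9 - -20 + 10 \left(-4\right)^{3} + 18 \left(-4\right)^{2}\right)}{2 - 4} \cdot 6 = 9 \frac{2 \left(-9 + 20 + 10 \left(-64\right) + 18 \cdot 16\right)}{-2} \cdot 6 = 9 \cdot 2 \left(- \frac{1}{2}\right) \left(-9 + 20 - 640 + 288\right) 6 = 9 \cdot 2 \left(- \frac{1}{2}\right) \left(-341\right) 6 = 9 \cdot 341 \cdot 6 = 3069 \cdot 6 = 18414$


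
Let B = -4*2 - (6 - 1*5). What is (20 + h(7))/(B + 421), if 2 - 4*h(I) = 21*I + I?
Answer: -9/206 ≈ -0.043689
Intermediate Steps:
h(I) = 1/2 - 11*I/2 (h(I) = 1/2 - (21*I + I)/4 = 1/2 - 11*I/2)
B = -9 (B = -8 - (6 - 5) = -8 - 1*1 = -8 - 1 = -9)
(20 + h(7))/(B + 421) = (20 + (1/2 - 11/2*7))/(-9 + 421) = (20 + (1/2 - 77/2))/412 = (20 - 38)*(1/412) = -18*1/412 = -9/206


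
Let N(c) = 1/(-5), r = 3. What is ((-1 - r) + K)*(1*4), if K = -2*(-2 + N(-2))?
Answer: 8/5 ≈ 1.6000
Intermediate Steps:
N(c) = -⅕
K = 22/5 (K = -2*(-2 - ⅕) = -2*(-11/5) = 22/5 ≈ 4.4000)
((-1 - r) + K)*(1*4) = ((-1 - 1*3) + 22/5)*(1*4) = ((-1 - 3) + 22/5)*4 = (-4 + 22/5)*4 = (⅖)*4 = 8/5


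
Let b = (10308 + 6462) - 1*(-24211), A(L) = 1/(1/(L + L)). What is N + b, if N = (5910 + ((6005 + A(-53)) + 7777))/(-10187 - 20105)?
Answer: 620688433/15146 ≈ 40980.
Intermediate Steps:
A(L) = 2*L (A(L) = 1/(1/(2*L)) = 2*L)
b = 40981 (b = 16770 + 24211 = 40981)
N = -9793/15146 (N = (5910 + ((6005 + 2*(-53)) + 7777))/(-10187 - 20105) = (5910 + ((6005 - 106) + 7777))/(-30292) = (5910 + (5899 + 7777))*(-1/30292) = (5910 + 13676)*(-1/30292) = 19586*(-1/30292) = -9793/15146 ≈ -0.64657)
N + b = -9793/15146 + 40981 = 620688433/15146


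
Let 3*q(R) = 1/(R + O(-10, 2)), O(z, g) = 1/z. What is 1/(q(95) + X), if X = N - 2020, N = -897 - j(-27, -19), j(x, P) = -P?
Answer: -2847/8358782 ≈ -0.00034060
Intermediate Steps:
N = -916 (N = -897 - (-1)*(-19) = -897 - 1*19 = -897 - 19 = -916)
X = -2936 (X = -916 - 2020 = -2936)
q(R) = 1/(3*(-1/10 + R)) (q(R) = 1/(3*(R + 1/(-10))) = 1/(3*(R - 1/10)) = 1/(3*(-1/10 + R)))
1/(q(95) + X) = 1/(10/(3*(-1 + 10*95)) - 2936) = 1/(10/(3*(-1 + 950)) - 2936) = 1/((10/3)/949 - 2936) = 1/((10/3)*(1/949) - 2936) = 1/(10/2847 - 2936) = 1/(-8358782/2847) = -2847/8358782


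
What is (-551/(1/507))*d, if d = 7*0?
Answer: 0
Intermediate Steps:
d = 0
(-551/(1/507))*d = -551/(1/507)*0 = -551/1/507*0 = -551*507*0 = -279357*0 = 0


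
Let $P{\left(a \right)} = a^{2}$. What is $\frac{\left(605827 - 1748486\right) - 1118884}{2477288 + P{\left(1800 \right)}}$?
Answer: $- \frac{2261543}{5717288} \approx -0.39556$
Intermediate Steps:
$\frac{\left(605827 - 1748486\right) - 1118884}{2477288 + P{\left(1800 \right)}} = \frac{\left(605827 - 1748486\right) - 1118884}{2477288 + 1800^{2}} = \frac{-1142659 - 1118884}{2477288 + 3240000} = - \frac{2261543}{5717288}$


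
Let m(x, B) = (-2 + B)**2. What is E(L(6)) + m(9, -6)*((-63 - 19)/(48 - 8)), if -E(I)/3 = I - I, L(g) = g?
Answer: -656/5 ≈ -131.20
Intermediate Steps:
E(I) = 0 (E(I) = -3*(I - I) = -3*0 = 0)
E(L(6)) + m(9, -6)*((-63 - 19)/(48 - 8)) = 0 + (-2 - 6)**2*((-63 - 19)/(48 - 8)) = 0 + (-8)**2*(-82/40) = 0 + 64*(-82*1/40) = 0 + 64*(-41/20) = 0 - 656/5 = -656/5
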